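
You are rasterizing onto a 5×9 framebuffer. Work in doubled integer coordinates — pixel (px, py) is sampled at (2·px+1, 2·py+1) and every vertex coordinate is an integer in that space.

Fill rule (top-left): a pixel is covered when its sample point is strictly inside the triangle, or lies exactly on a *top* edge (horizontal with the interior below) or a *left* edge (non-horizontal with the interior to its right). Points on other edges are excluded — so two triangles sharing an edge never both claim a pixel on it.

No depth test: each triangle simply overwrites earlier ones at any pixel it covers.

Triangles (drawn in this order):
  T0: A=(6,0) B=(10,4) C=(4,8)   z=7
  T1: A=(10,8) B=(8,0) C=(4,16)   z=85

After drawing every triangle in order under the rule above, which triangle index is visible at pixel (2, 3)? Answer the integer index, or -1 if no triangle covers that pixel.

T0:
  2·area = 40
  edge (6, 0)→(10, 4): d=(4,4) right/bottom  bias=-1
  edge (10, 4)→(4, 8): d=(-6,4) right/bottom  bias=-1
  edge (4, 8)→(6, 0): d=(2,-8) top-left  bias=+0
    (3,0)@(7, 1): e=[0,30,10] → ·  [on edge]
    (3,1)@(7, 3): e=[8,18,14] → █
    (4,1)@(9, 3): e=[0,10,30] → ·  [on edge]
    (2,2)@(5, 5): e=[24,14,2] → █
    (4,2)@(9, 5): e=[8,-2,34] → ·
    (2,3)@(5, 7): e=[32,2,6] → █
    (3,3)@(7, 7): e=[24,-6,22] → ·
    (2,4)@(5, 9): e=[40,-10,10] → ·
  covered (4 px):
    · · · · ·
    · · · █ ·
    · · █ █ ·
    · · █ · ·
    · · · · ·
    · · · · ·
    · · · · ·
    · · · · ·
    · · · · ·
T1:
  2·area = 64  (B↔C swapped to make it positive)
  edge (10, 8)→(4, 16): d=(-6,8) right/bottom  bias=-1
  edge (4, 16)→(8, 0): d=(4,-16) top-left  bias=+0
  edge (8, 0)→(10, 8): d=(2,8) right/bottom  bias=-1
    (3,2)@(7, 5): e=[42,4,18] → █
    (4,2)@(9, 5): e=[26,36,2] → █
    (3,3)@(7, 7): e=[30,12,22] → █
    (3,4)@(7, 9): e=[18,20,26] → █
    (3,5)@(7, 11): e=[6,28,30] → █
    (4,5)@(9, 11): e=[-10,60,14] → ·
    (2,6)@(5, 13): e=[10,4,50] → █
    (3,6)@(7, 13): e=[-6,36,34] → ·
    (2,7)@(5, 15): e=[-2,12,54] → ·
  covered (8 px):
    · · · · ·
    · · · · ·
    · · · █ █
    · · · █ █
    · · · █ █
    · · · █ ·
    · · █ · ·
    · · · · ·
    · · · · ·

Z-buffer (winner per pixel, '.' = empty):
  . . . . .
  . . . 0 .
  . . 0 1 1
  . . 0 1 1
  . . . 1 1
  . . . 1 .
  . . 1 . .
  . . . . .
  . . . . .

Final: 0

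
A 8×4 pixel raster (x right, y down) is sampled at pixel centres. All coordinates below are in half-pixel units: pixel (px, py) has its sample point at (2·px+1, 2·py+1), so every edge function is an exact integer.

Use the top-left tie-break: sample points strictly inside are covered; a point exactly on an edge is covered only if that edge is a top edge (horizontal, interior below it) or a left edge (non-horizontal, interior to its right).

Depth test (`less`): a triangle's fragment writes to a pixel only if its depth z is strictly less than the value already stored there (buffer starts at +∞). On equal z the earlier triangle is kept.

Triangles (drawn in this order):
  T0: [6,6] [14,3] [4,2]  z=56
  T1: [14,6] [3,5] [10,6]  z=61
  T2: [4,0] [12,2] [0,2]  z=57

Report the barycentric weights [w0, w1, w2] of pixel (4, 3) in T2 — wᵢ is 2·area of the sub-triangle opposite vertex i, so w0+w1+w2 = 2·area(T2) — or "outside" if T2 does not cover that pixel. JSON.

T0:
  2·area = 38  (B↔C swapped to make it positive)
  edge (6, 6)→(4, 2): d=(-2,-4) top-left  bias=+0
  edge (4, 2)→(14, 3): d=(10,1) right/bottom  bias=-1
  edge (14, 3)→(6, 6): d=(-8,3) right/bottom  bias=-1
    (2,1)@(5, 3): e=[2,9,27] → X
    (3,1)@(7, 3): e=[10,7,21] → X
    (4,1)@(9, 3): e=[18,5,15] → X
    (5,1)@(11, 3): e=[26,3,9] → X
    (6,1)@(13, 3): e=[34,1,3] → X
    (7,1)@(15, 3): e=[42,-1,-3] → .
    (2,2)@(5, 5): e=[-2,29,11] → .
    (3,2)@(7, 5): e=[6,27,5] → X
    (4,2)@(9, 5): e=[14,25,-1] → .
    (5,2)@(11, 5): e=[22,23,-7] → .
    (6,2)@(13, 5): e=[30,21,-13] → .
    (3,3)@(7, 7): e=[2,47,-11] → .
  covered (6 px):
    . . . . . . . .
    . . X X X X X .
    . . . X . . . .
    . . . . . . . .
T1:
  2·area = 4  (B↔C swapped to make it positive)
  edge (14, 6)→(10, 6): d=(-4,0) right/bottom  bias=-1
  edge (10, 6)→(3, 5): d=(-7,-1) top-left  bias=+0
  edge (3, 5)→(14, 6): d=(11,1) right/bottom  bias=-1
    (1,2)@(3, 5): e=[4,0,0] → .  [on edge]
  covered (0 px):
    . . . . . . . .
    . . . . . . . .
    . . . . . . . .
    . . . . . . . .
T2:
  2·area = 24
  edge (4, 0)→(12, 2): d=(8,2) right/bottom  bias=-1
  edge (12, 2)→(0, 2): d=(-12,0) right/bottom  bias=-1
  edge (0, 2)→(4, 0): d=(4,-2) top-left  bias=+0
    (1,0)@(3, 1): e=[10,12,2] → X
    (2,0)@(5, 1): e=[6,12,6] → X
    (3,0)@(7, 1): e=[2,12,10] → X
    (4,0)@(9, 1): e=[-2,12,14] → .
    (1,1)@(3, 3): e=[26,-12,10] → .
    (2,1)@(5, 3): e=[22,-12,14] → .
    (3,1)@(7, 3): e=[18,-12,18] → .
  covered (3 px):
    . X X X . . . .
    . . . . . . . .
    . . . . . . . .
    . . . . . . . .

Answer: "outside"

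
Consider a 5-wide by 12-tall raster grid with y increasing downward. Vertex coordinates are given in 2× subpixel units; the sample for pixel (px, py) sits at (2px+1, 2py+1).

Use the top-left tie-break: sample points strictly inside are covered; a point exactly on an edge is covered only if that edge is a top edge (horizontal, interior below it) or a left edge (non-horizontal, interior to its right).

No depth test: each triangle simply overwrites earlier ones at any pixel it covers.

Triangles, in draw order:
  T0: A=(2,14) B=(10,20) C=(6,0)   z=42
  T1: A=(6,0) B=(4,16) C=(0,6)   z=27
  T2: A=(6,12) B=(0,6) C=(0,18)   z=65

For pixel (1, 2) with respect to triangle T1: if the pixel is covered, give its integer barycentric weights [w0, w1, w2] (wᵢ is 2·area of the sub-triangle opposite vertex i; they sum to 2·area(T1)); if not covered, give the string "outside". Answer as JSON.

T0:
  2·area = 136  (B↔C swapped to make it positive)
  edge (2, 14)→(6, 0): d=(4,-14) top-left  bias=+0
  edge (6, 0)→(10, 20): d=(4,20) right/bottom  bias=-1
  edge (10, 20)→(2, 14): d=(-8,-6) top-left  bias=+0
    (2,2)@(5, 5): e=[6,40,90] → X
    (3,2)@(7, 5): e=[34,0,102] → .  [on edge]
    (2,3)@(5, 7): e=[14,48,74] → X
    (3,3)@(7, 7): e=[42,8,86] → X
    (4,3)@(9, 7): e=[70,-32,98] → .
    (2,4)@(5, 9): e=[22,56,58] → X
    (4,4)@(9, 9): e=[78,-24,82] → .
    (1,5)@(3, 11): e=[2,104,30] → X
    (4,5)@(9, 11): e=[86,-16,66] → .
    (1,6)@(3, 13): e=[10,112,14] → X
    (4,6)@(9, 13): e=[94,-8,50] → .
    (1,7)@(3, 15): e=[18,120,-2] → .
    (4,7)@(9, 15): e=[102,0,34] → .  [on edge]
  covered (16 px):
    . . . . .
    . . . . .
    . . X . .
    . . X X .
    . . X X .
    . X X X .
    . X X X .
    . . X X .
    . . . X X
    . . . . X
    . . . . .
    . . . . .
T1:
  2·area = 84
  edge (6, 0)→(4, 16): d=(-2,16) right/bottom  bias=-1
  edge (4, 16)→(0, 6): d=(-4,-10) top-left  bias=+0
  edge (0, 6)→(6, 0): d=(6,-6) top-left  bias=+0
    (2,0)@(5, 1): e=[14,70,0] → X  [on edge]
    (3,0)@(7, 1): e=[-18,90,12] → .
    (1,1)@(3, 3): e=[42,42,0] → X  [on edge]
    (3,1)@(7, 3): e=[-22,82,24] → .
    (0,2)@(1, 5): e=[70,14,0] → X  [on edge]
    (3,2)@(7, 5): e=[-26,74,36] → .
    (0,3)@(1, 7): e=[66,6,12] → X
    (3,3)@(7, 7): e=[-30,66,48] → .
    (0,4)@(1, 9): e=[62,-2,24] → .
    (1,4)@(3, 9): e=[30,18,36] → X
    (2,4)@(5, 9): e=[-2,38,48] → .
    (1,5)@(3, 11): e=[26,10,48] → X
  covered (12 px):
    . . X . .
    . X X . .
    X X X . .
    X X X . .
    . X . . .
    . X . . .
    . X . . .
    . . . . .
    . . . . .
    . . . . .
    . . . . .
    . . . . .
T2:
  2·area = 72  (B↔C swapped to make it positive)
  edge (6, 12)→(0, 18): d=(-6,6) right/bottom  bias=-1
  edge (0, 18)→(0, 6): d=(0,-12) top-left  bias=+0
  edge (0, 6)→(6, 12): d=(6,6) right/bottom  bias=-1
    (0,3)@(1, 7): e=[60,12,0] → .  [on edge]
    (0,4)@(1, 9): e=[48,12,12] → X
    (1,4)@(3, 9): e=[36,36,0] → .  [on edge]
    (4,4)@(9, 9): e=[0,108,-36] → .  [on edge]
    (0,5)@(1, 11): e=[36,12,24] → X
    (1,5)@(3, 11): e=[24,36,12] → X
    (2,5)@(5, 11): e=[12,60,0] → .  [on edge]
    (3,5)@(7, 11): e=[0,84,-12] → .  [on edge]
    (0,6)@(1, 13): e=[24,12,36] → X
    (2,6)@(5, 13): e=[0,60,12] → .  [on edge]
    (3,6)@(7, 13): e=[-12,84,0] → .  [on edge]
    (0,7)@(1, 15): e=[12,12,48] → X
    (1,7)@(3, 15): e=[0,36,36] → .  [on edge]
    (4,7)@(9, 15): e=[-36,108,0] → .  [on edge]
    (0,8)@(1, 17): e=[0,12,60] → .  [on edge]
  covered (6 px):
    . . . . .
    . . . . .
    . . . . .
    . . . . .
    X . . . .
    X X . . .
    X X . . .
    X . . . .
    . . . . .
    . . . . .
    . . . . .
    . . . . .

Final: [34,12,38]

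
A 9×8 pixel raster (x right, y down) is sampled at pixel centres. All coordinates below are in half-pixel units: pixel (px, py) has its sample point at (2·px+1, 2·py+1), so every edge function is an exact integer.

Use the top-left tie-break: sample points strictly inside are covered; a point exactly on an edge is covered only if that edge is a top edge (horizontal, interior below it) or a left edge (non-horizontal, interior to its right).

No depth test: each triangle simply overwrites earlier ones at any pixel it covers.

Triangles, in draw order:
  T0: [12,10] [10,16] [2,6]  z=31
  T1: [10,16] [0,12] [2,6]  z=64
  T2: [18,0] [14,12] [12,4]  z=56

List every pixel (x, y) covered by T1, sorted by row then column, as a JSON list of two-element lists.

T0:
  2·area = 68
  edge (12, 10)→(10, 16): d=(-2,6) right/bottom  bias=-1
  edge (10, 16)→(2, 6): d=(-8,-10) top-left  bias=+0
  edge (2, 6)→(12, 10): d=(10,4) right/bottom  bias=-1
    (7,0)@(15, 1): e=[0,170,-102] → ·  [on edge]
    (1,3)@(3, 7): e=[60,2,6] → █
    (2,3)@(5, 7): e=[48,22,-2] → ·
    (6,3)@(13, 7): e=[0,102,-34] → ·  [on edge]
    (1,4)@(3, 9): e=[56,-14,26] → ·
    (2,4)@(5, 9): e=[44,6,18] → █
    (3,4)@(7, 9): e=[32,26,10] → █
    (4,4)@(9, 9): e=[20,46,2] → █
    (5,4)@(11, 9): e=[8,66,-6] → ·
    (2,5)@(5, 11): e=[40,-10,38] → ·
    (3,5)@(7, 11): e=[28,10,30] → █
    (5,5)@(11, 11): e=[4,50,14] → █
    (5,6)@(11, 13): e=[0,34,34] → ·  [on edge]
  covered (8 px):
    · · · · · · · · ·
    · · · · · · · · ·
    · · · · · · · · ·
    · █ · · · · · · ·
    · · █ █ █ · · · ·
    · · · █ █ █ · · ·
    · · · · █ · · · ·
    · · · · · · · · ·
T1:
  2·area = 68
  edge (10, 16)→(0, 12): d=(-10,-4) top-left  bias=+0
  edge (0, 12)→(2, 6): d=(2,-6) top-left  bias=+0
  edge (2, 6)→(10, 16): d=(8,10) right/bottom  bias=-1
    (1,1)@(3, 3): e=[102,0,-34] → ·  [on edge]
    (0,4)@(1, 9): e=[34,0,34] → █  [on edge]
    (1,4)@(3, 9): e=[42,12,14] → █
    (2,4)@(5, 9): e=[50,24,-6] → ·
    (0,5)@(1, 11): e=[14,4,50] → █
    (2,5)@(5, 11): e=[30,28,10] → █
    (3,5)@(7, 11): e=[38,40,-10] → ·
    (0,6)@(1, 13): e=[-6,8,66] → ·
    (1,6)@(3, 13): e=[2,20,46] → █
    (3,6)@(7, 13): e=[18,44,6] → █
    (4,6)@(9, 13): e=[26,56,-14] → ·
    (1,7)@(3, 15): e=[-18,24,62] → ·
  covered (9 px):
    · · · · · · · · ·
    · · · · · · · · ·
    · · · · · · · · ·
    · · · · · · · · ·
    █ █ · · · · · · ·
    █ █ █ · · · · · ·
    · █ █ █ · · · · ·
    · · · · █ · · · ·
T2:
  2·area = 56
  edge (18, 0)→(14, 12): d=(-4,12) right/bottom  bias=-1
  edge (14, 12)→(12, 4): d=(-2,-8) top-left  bias=+0
  edge (12, 4)→(18, 0): d=(6,-4) top-left  bias=+0
    (8,0)@(17, 1): e=[8,46,2] → █
    (7,1)@(15, 3): e=[24,26,6] → █
    (8,1)@(17, 3): e=[0,42,14] → ·  [on edge]
    (6,2)@(13, 5): e=[40,6,10] → █
    (8,2)@(17, 5): e=[-8,38,26] → ·
    (6,3)@(13, 7): e=[32,2,22] → █
    (8,3)@(17, 7): e=[-16,34,38] → ·
    (6,4)@(13, 9): e=[24,-2,34] → ·
    (7,4)@(15, 9): e=[0,14,42] → ·  [on edge]
    (6,7)@(13, 15): e=[0,-14,70] → ·  [on edge]
  covered (6 px):
    · · · · · · · · █
    · · · · · · · █ ·
    · · · · · · █ █ ·
    · · · · · · █ █ ·
    · · · · · · · · ·
    · · · · · · · · ·
    · · · · · · · · ·
    · · · · · · · · ·

Answer: [[0,4],[1,4],[0,5],[1,5],[2,5],[1,6],[2,6],[3,6],[4,7]]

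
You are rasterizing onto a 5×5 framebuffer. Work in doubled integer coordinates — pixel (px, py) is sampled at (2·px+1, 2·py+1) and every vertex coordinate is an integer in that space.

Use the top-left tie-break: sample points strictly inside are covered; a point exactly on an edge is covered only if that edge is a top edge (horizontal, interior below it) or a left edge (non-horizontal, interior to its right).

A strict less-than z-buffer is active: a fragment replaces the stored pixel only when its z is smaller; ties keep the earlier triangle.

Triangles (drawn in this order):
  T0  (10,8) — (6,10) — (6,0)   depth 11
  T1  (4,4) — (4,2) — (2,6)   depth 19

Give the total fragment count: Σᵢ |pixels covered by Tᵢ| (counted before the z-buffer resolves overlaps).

T0:
  2·area = 40
  edge (10, 8)→(6, 10): d=(-4,2) right/bottom  bias=-1
  edge (6, 10)→(6, 0): d=(0,-10) top-left  bias=+0
  edge (6, 0)→(10, 8): d=(4,8) right/bottom  bias=-1
    (3,1)@(7, 3): e=[26,10,4] → █
    (4,1)@(9, 3): e=[22,30,-12] → ·
    (3,2)@(7, 5): e=[18,10,12] → █
    (4,2)@(9, 5): e=[14,30,-4] → ·
    (3,3)@(7, 7): e=[10,10,20] → █
    (4,3)@(9, 7): e=[6,30,4] → █
    (3,4)@(7, 9): e=[2,10,28] → █
    (4,4)@(9, 9): e=[-2,30,12] → ·
  covered (5 px):
    · · · · ·
    · · · █ ·
    · · · █ ·
    · · · █ █
    · · · █ ·
T1:
  2·area = 4  (B↔C swapped to make it positive)
  edge (4, 4)→(2, 6): d=(-2,2) right/bottom  bias=-1
  edge (2, 6)→(4, 2): d=(2,-4) top-left  bias=+0
  edge (4, 2)→(4, 4): d=(0,2) right/bottom  bias=-1
    (3,0)@(7, 1): e=[0,10,-6] → ·  [on edge]
    (2,1)@(5, 3): e=[0,6,-2] → ·  [on edge]
    (1,2)@(3, 5): e=[0,2,2] → ·  [on edge]
    (0,3)@(1, 7): e=[0,-2,6] → ·  [on edge]
  covered (0 px):
    · · · · ·
    · · · · ·
    · · · · ·
    · · · · ·
    · · · · ·

Result: 5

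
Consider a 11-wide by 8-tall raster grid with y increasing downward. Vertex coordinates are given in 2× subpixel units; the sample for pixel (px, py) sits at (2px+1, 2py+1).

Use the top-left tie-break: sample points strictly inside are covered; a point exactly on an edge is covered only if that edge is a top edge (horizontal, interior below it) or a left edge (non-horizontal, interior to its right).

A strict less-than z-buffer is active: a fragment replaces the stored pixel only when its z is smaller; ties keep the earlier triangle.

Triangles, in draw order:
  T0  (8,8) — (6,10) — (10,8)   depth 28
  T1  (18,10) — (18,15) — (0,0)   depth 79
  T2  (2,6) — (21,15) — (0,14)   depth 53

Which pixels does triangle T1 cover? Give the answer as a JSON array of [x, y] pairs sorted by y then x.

T0:
  2·area = 4  (B↔C swapped to make it positive)
  edge (8, 8)→(10, 8): d=(2,0) top-left  bias=+0
  edge (10, 8)→(6, 10): d=(-4,2) right/bottom  bias=-1
  edge (6, 10)→(8, 8): d=(2,-2) top-left  bias=+0
    (7,0)@(15, 1): e=[-14,18,0] → .  [on edge]
    (6,1)@(13, 3): e=[-10,14,0] → .  [on edge]
    (5,2)@(11, 5): e=[-6,10,0] → .  [on edge]
    (4,3)@(9, 7): e=[-2,6,0] → .  [on edge]
    (3,4)@(7, 9): e=[2,2,0] → X  [on edge]
    (4,4)@(9, 9): e=[2,-2,4] → .
    (2,5)@(5, 11): e=[6,-2,0] → .  [on edge]
    (3,5)@(7, 11): e=[6,-6,4] → .
    (1,6)@(3, 13): e=[10,-6,0] → .  [on edge]
    (0,7)@(1, 15): e=[14,-10,0] → .  [on edge]
  covered (1 px):
    . . . . . . . . . . .
    . . . . . . . . . . .
    . . . . . . . . . . .
    . . . . . . . . . . .
    . . . X . . . . . . .
    . . . . . . . . . . .
    . . . . . . . . . . .
    . . . . . . . . . . .
T1:
  2·area = 90
  edge (18, 10)→(18, 15): d=(0,5) right/bottom  bias=-1
  edge (18, 15)→(0, 0): d=(-18,-15) top-left  bias=+0
  edge (0, 0)→(18, 10): d=(18,10) right/bottom  bias=-1
    (2,1)@(5, 3): e=[65,21,4] → X
    (3,1)@(7, 3): e=[55,51,-16] → .
    (2,2)@(5, 5): e=[65,-15,40] → .
    (3,2)@(7, 5): e=[55,15,20] → X
    (4,2)@(9, 5): e=[45,45,0] → .  [on edge]
    (3,3)@(7, 7): e=[55,-21,56] → .
    (4,3)@(9, 7): e=[45,9,36] → X
    (5,3)@(11, 7): e=[35,39,16] → X
    (6,3)@(13, 7): e=[25,69,-4] → .
    (4,4)@(9, 9): e=[45,-27,72] → .
    (5,4)@(11, 9): e=[35,3,52] → X
    (6,4)@(13, 9): e=[25,33,32] → X
  covered (10 px):
    . . . . . . . . . . .
    . . X . . . . . . . .
    . . . X . . . . . . .
    . . . . X X . . . . .
    . . . . . X X X . . .
    . . . . . . . X X . .
    . . . . . . . . X . .
    . . . . . . . . . . .
T2:
  2·area = 170
  edge (2, 6)→(21, 15): d=(19,9) right/bottom  bias=-1
  edge (21, 15)→(0, 14): d=(-21,-1) top-left  bias=+0
  edge (0, 14)→(2, 6): d=(2,-8) top-left  bias=+0
    (1,3)@(3, 7): e=[10,150,10] → X
    (2,3)@(5, 7): e=[-8,152,26] → .
    (1,4)@(3, 9): e=[48,108,14] → X
    (2,4)@(5, 9): e=[30,110,30] → X
    (3,4)@(7, 9): e=[12,112,46] → X
    (4,4)@(9, 9): e=[-6,114,62] → .
    (0,5)@(1, 11): e=[104,64,2] → X
    (4,5)@(9, 11): e=[32,72,66] → X
    (5,5)@(11, 11): e=[14,74,82] → X
    (6,5)@(13, 11): e=[-4,76,98] → .
    (0,6)@(1, 13): e=[142,22,6] → X
    (6,6)@(13, 13): e=[34,34,102] → X
    (10,7)@(21, 15): e=[0,0,170] → .  [on edge]
  covered (18 px):
    . . . . . . . . . . .
    . . . . . . . . . . .
    . . . . . . . . . . .
    . X . . . . . . . . .
    . X X X . . . . . . .
    X X X X X X . . . . .
    X X X X X X X X . . .
    . . . . . . . . . . .

Result: [[2,1],[3,2],[4,3],[5,3],[5,4],[6,4],[7,4],[7,5],[8,5],[8,6]]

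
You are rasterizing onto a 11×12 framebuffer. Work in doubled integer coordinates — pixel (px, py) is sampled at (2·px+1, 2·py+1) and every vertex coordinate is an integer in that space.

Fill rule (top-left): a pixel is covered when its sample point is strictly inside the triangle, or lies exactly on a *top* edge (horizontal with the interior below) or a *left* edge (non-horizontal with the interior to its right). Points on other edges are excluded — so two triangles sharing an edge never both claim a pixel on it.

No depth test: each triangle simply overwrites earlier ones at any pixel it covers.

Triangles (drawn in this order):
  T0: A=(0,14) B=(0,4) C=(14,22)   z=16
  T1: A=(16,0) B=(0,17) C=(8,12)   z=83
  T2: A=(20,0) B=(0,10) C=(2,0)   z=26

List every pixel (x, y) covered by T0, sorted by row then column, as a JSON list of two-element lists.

T0:
  2·area = 140
  edge (0, 14)→(0, 4): d=(0,-10) top-left  bias=+0
  edge (0, 4)→(14, 22): d=(14,18) right/bottom  bias=-1
  edge (14, 22)→(0, 14): d=(-14,-8) top-left  bias=+0
    (0,3)@(1, 7): e=[10,24,106] → #
    (1,3)@(3, 7): e=[30,-12,122] → ·
    (0,4)@(1, 9): e=[10,52,78] → #
    (1,4)@(3, 9): e=[30,16,94] → #
    (2,4)@(5, 9): e=[50,-20,110] → ·
    (0,5)@(1, 11): e=[10,80,50] → #
    (2,5)@(5, 11): e=[50,8,82] → #
    (3,5)@(7, 11): e=[70,-28,98] → ·
    (0,6)@(1, 13): e=[10,108,22] → #
    (3,6)@(7, 13): e=[70,0,70] → ·  [on edge]
    (0,7)@(1, 15): e=[10,136,-6] → ·
    (1,7)@(3, 15): e=[30,100,10] → #
  covered (17 px):
    · · · · · · · · · · ·
    · · · · · · · · · · ·
    · · · · · · · · · · ·
    # · · · · · · · · · ·
    # # · · · · · · · · ·
    # # # · · · · · · · ·
    # # # · · · · · · · ·
    · # # # · · · · · · ·
    · · · # # · · · · · ·
    · · · · # # · · · · ·
    · · · · · · # · · · ·
    · · · · · · · · · · ·
T1:
  2·area = 56  (B↔C swapped to make it positive)
  edge (16, 0)→(8, 12): d=(-8,12) right/bottom  bias=-1
  edge (8, 12)→(0, 17): d=(-8,5) right/bottom  bias=-1
  edge (0, 17)→(16, 0): d=(16,-17) top-left  bias=+0
    (5,3)@(11, 7): e=[4,25,27] → #
    (6,3)@(13, 7): e=[-20,15,61] → ·
    (4,4)@(9, 9): e=[12,19,25] → #
    (5,4)@(11, 9): e=[-12,9,59] → ·
    (3,5)@(7, 11): e=[20,13,23] → #
    (4,5)@(9, 11): e=[-4,3,57] → ·
    (2,6)@(5, 13): e=[28,7,21] → #
    (3,6)@(7, 13): e=[4,-3,55] → ·
    (1,7)@(3, 15): e=[36,1,19] → #
    (2,7)@(5, 15): e=[12,-9,53] → ·
    (1,8)@(3, 17): e=[20,-15,51] → ·
  covered (5 px):
    · · · · · · · · · · ·
    · · · · · · · · · · ·
    · · · · · · · · · · ·
    · · · · · # · · · · ·
    · · · · # · · · · · ·
    · · · # · · · · · · ·
    · · # · · · · · · · ·
    · # · · · · · · · · ·
    · · · · · · · · · · ·
    · · · · · · · · · · ·
    · · · · · · · · · · ·
    · · · · · · · · · · ·
T2:
  2·area = 180
  edge (20, 0)→(0, 10): d=(-20,10) right/bottom  bias=-1
  edge (0, 10)→(2, 0): d=(2,-10) top-left  bias=+0
  edge (2, 0)→(20, 0): d=(18,0) top-left  bias=+0
    (1,0)@(3, 1): e=[150,12,18] → #
    (2,0)@(5, 1): e=[130,32,18] → #
    (3,0)@(7, 1): e=[110,52,18] → #
    (4,0)@(9, 1): e=[90,72,18] → #
    (5,0)@(11, 1): e=[70,92,18] → #
    (6,0)@(13, 1): e=[50,112,18] → #
    (7,0)@(15, 1): e=[30,132,18] → #
    (8,0)@(17, 1): e=[10,152,18] → #
    (9,0)@(19, 1): e=[-10,172,18] → ·
    (1,1)@(3, 3): e=[110,16,54] → #
    (7,1)@(15, 3): e=[-10,136,54] → ·
    (8,1)@(17, 3): e=[-30,156,54] → ·
    (0,2)@(1, 5): e=[90,0,90] → #  [on edge]
  covered (23 px):
    · # # # # # # # # · ·
    · # # # # # # · · · ·
    # # # # # · · · · · ·
    # # # · · · · · · · ·
    # · · · · · · · · · ·
    · · · · · · · · · · ·
    · · · · · · · · · · ·
    · · · · · · · · · · ·
    · · · · · · · · · · ·
    · · · · · · · · · · ·
    · · · · · · · · · · ·
    · · · · · · · · · · ·

Answer: [[0,3],[0,4],[1,4],[0,5],[1,5],[2,5],[0,6],[1,6],[2,6],[1,7],[2,7],[3,7],[3,8],[4,8],[4,9],[5,9],[6,10]]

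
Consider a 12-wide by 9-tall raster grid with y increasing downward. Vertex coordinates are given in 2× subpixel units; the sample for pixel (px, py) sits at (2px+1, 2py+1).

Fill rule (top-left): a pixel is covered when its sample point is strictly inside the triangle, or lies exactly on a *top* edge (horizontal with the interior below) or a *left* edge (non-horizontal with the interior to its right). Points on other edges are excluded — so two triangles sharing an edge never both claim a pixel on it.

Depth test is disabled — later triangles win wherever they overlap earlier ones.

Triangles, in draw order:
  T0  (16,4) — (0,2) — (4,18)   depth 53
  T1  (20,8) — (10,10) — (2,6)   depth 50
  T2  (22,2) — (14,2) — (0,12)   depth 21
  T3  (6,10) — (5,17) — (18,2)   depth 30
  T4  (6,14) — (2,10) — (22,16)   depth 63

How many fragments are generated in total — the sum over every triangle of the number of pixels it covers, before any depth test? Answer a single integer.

T0:
  2·area = 248  (B↔C swapped to make it positive)
  edge (16, 4)→(4, 18): d=(-12,14) right/bottom  bias=-1
  edge (4, 18)→(0, 2): d=(-4,-16) top-left  bias=+0
  edge (0, 2)→(16, 4): d=(16,2) right/bottom  bias=-1
    (0,1)@(1, 3): e=[222,12,14] → X
    (1,1)@(3, 3): e=[194,44,10] → X
    (2,1)@(5, 3): e=[166,76,6] → X
    (3,1)@(7, 3): e=[138,108,2] → X
    (4,1)@(9, 3): e=[110,140,-2] → .
    (0,2)@(1, 5): e=[198,4,46] → X
    (4,2)@(9, 5): e=[86,132,30] → X
    (5,2)@(11, 5): e=[58,164,26] → X
    (6,2)@(13, 5): e=[30,196,22] → X
    (7,2)@(15, 5): e=[2,228,18] → X
    (8,2)@(17, 5): e=[-26,260,14] → .
    (0,3)@(1, 7): e=[174,-4,78] → .
  covered (31 px):
    . . . . . . . . . . . .
    X X X X . . . . . . . .
    X X X X X X X X . . . .
    . X X X X X X . . . . .
    . X X X X X . . . . . .
    . X X X X . . . . . . .
    . X X X . . . . . . . .
    . . X . . . . . . . . .
    . . . . . . . . . . . .
T1:
  2·area = 56
  edge (20, 8)→(10, 10): d=(-10,2) right/bottom  bias=-1
  edge (10, 10)→(2, 6): d=(-8,-4) top-left  bias=+0
  edge (2, 6)→(20, 8): d=(18,2) right/bottom  bias=-1
    (2,3)@(5, 7): e=[40,4,12] → X
    (3,3)@(7, 7): e=[36,12,8] → X
    (4,3)@(9, 7): e=[32,20,4] → X
    (5,3)@(11, 7): e=[28,28,0] → .  [on edge]
    (2,4)@(5, 9): e=[20,-12,48] → .
    (3,4)@(7, 9): e=[16,-4,44] → .
    (4,4)@(9, 9): e=[12,4,40] → X
    (5,4)@(11, 9): e=[8,12,36] → X
    (6,4)@(13, 9): e=[4,20,32] → X
    (7,4)@(15, 9): e=[0,28,28] → .  [on edge]
    (2,5)@(5, 11): e=[0,-28,84] → .  [on edge]
    (4,5)@(9, 11): e=[-8,-12,76] → .
  covered (6 px):
    . . . . . . . . . . . .
    . . . . . . . . . . . .
    . . . . . . . . . . . .
    . . X X X . . . . . . .
    . . . . X X X . . . . .
    . . . . . . . . . . . .
    . . . . . . . . . . . .
    . . . . . . . . . . . .
    . . . . . . . . . . . .
T2:
  2·area = 80  (B↔C swapped to make it positive)
  edge (22, 2)→(0, 12): d=(-22,10) right/bottom  bias=-1
  edge (0, 12)→(14, 2): d=(14,-10) top-left  bias=+0
  edge (14, 2)→(22, 2): d=(8,0) top-left  bias=+0
    (6,1)@(13, 3): e=[68,4,8] → X
    (7,1)@(15, 3): e=[48,24,8] → X
    (8,1)@(17, 3): e=[28,44,8] → X
    (9,1)@(19, 3): e=[8,64,8] → X
    (10,1)@(21, 3): e=[-12,84,8] → .
    (5,2)@(11, 5): e=[44,12,24] → X
    (8,2)@(17, 5): e=[-16,72,24] → .
    (9,2)@(19, 5): e=[-36,92,24] → .
    (3,3)@(7, 7): e=[40,0,40] → X  [on edge]
    (4,3)@(9, 7): e=[20,20,40] → X
    (5,3)@(11, 7): e=[0,40,40] → .  [on edge]
    (6,3)@(13, 7): e=[-20,60,40] → .
  covered (10 px):
    . . . . . . . . . . . .
    . . . . . . X X X X . .
    . . . . . X X X . . . .
    . . . X X . . . . . . .
    . . X . . . . . . . . .
    . . . . . . . . . . . .
    . . . . . . . . . . . .
    . . . . . . . . . . . .
    . . . . . . . . . . . .
T3:
  2·area = 76  (B↔C swapped to make it positive)
  edge (6, 10)→(18, 2): d=(12,-8) top-left  bias=+0
  edge (18, 2)→(5, 17): d=(-13,15) right/bottom  bias=-1
  edge (5, 17)→(6, 10): d=(1,-7) top-left  bias=+0
    (3,1)@(7, 3): e=[-76,152,0] → .  [on edge]
    (8,1)@(17, 3): e=[4,2,70] → X
    (9,1)@(19, 3): e=[20,-28,84] → .
    (7,2)@(15, 5): e=[12,6,58] → X
    (8,2)@(17, 5): e=[28,-24,72] → .
    (5,3)@(11, 7): e=[4,40,32] → X
    (6,3)@(13, 7): e=[20,10,46] → X
    (7,3)@(15, 7): e=[36,-20,60] → .
    (4,4)@(9, 9): e=[12,44,20] → X
    (6,4)@(13, 9): e=[44,-16,48] → .
    (3,5)@(7, 11): e=[20,48,8] → X
    (5,5)@(11, 11): e=[52,-12,36] → .
    (2,8)@(5, 17): e=[76,0,0] → .  [on edge]
  covered (9 px):
    . . . . . . . . . . . .
    . . . . . . . . X . . .
    . . . . . . . X . . . .
    . . . . . X X . . . . .
    . . . . X X . . . . . .
    . . . X X . . . . . . .
    . . . X . . . . . . . .
    . . . . . . . . . . . .
    . . . . . . . . . . . .
T4:
  2·area = 56
  edge (6, 14)→(2, 10): d=(-4,-4) top-left  bias=+0
  edge (2, 10)→(22, 16): d=(20,6) right/bottom  bias=-1
  edge (22, 16)→(6, 14): d=(-16,-2) top-left  bias=+0
    (0,4)@(1, 9): e=[0,-14,70] → .  [on edge]
    (1,5)@(3, 11): e=[0,14,42] → X  [on edge]
    (2,5)@(5, 11): e=[8,2,46] → X
    (3,5)@(7, 11): e=[16,-10,50] → .
    (1,6)@(3, 13): e=[-8,54,10] → .
    (2,6)@(5, 13): e=[0,42,14] → X  [on edge]
    (3,6)@(7, 13): e=[8,30,18] → X
    (4,6)@(9, 13): e=[16,18,22] → X
    (5,6)@(11, 13): e=[24,6,26] → X
    (6,6)@(13, 13): e=[32,-6,30] → .
    (2,7)@(5, 15): e=[-8,82,-18] → .
    (3,7)@(7, 15): e=[0,70,-14] → .  [on edge]
    (4,8)@(9, 17): e=[0,98,-42] → .  [on edge]
  covered (8 px):
    . . . . . . . . . . . .
    . . . . . . . . . . . .
    . . . . . . . . . . . .
    . . . . . . . . . . . .
    . . . . . . . . . . . .
    . X X . . . . . . . . .
    . . X X X X . . . . . .
    . . . . . . . X X . . .
    . . . . . . . . . . . .

Result: 64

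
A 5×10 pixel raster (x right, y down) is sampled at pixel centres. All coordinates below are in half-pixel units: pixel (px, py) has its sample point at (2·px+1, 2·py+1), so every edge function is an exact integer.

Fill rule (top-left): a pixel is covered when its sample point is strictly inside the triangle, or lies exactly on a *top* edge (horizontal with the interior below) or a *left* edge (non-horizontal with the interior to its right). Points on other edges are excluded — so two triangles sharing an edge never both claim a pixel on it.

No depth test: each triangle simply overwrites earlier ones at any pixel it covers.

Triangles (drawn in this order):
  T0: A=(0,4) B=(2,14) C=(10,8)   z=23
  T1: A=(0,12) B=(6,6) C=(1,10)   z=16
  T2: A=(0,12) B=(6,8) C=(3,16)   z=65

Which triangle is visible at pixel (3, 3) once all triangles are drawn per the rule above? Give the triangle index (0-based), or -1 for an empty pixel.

T0:
  2·area = 92  (B↔C swapped to make it positive)
  edge (0, 4)→(10, 8): d=(10,4) right/bottom  bias=-1
  edge (10, 8)→(2, 14): d=(-8,6) right/bottom  bias=-1
  edge (2, 14)→(0, 4): d=(-2,-10) top-left  bias=+0
    (0,2)@(1, 5): e=[6,78,8] → #
    (1,2)@(3, 5): e=[-2,66,28] → ·
    (0,3)@(1, 7): e=[26,62,4] → #
    (1,3)@(3, 7): e=[18,50,24] → #
    (2,3)@(5, 7): e=[10,38,44] → #
    (3,3)@(7, 7): e=[2,26,64] → #
    (4,3)@(9, 7): e=[-6,14,84] → ·
    (0,4)@(1, 9): e=[46,46,0] → #  [on edge]
    (4,4)@(9, 9): e=[14,-2,80] → ·
    (0,5)@(1, 11): e=[66,30,-4] → ·
    (1,5)@(3, 11): e=[58,18,16] → #
    (3,5)@(7, 11): e=[42,-6,56] → ·
    (1,9)@(3, 19): e=[138,-46,0] → ·  [on edge]
  covered (12 px):
    · · · · ·
    · · · · ·
    # · · · ·
    # # # # ·
    # # # # ·
    · # # · ·
    · # · · ·
    · · · · ·
    · · · · ·
    · · · · ·
T1:
  2·area = 6  (B↔C swapped to make it positive)
  edge (0, 12)→(1, 10): d=(1,-2) top-left  bias=+0
  edge (1, 10)→(6, 6): d=(5,-4) top-left  bias=+0
  edge (6, 6)→(0, 12): d=(-6,6) right/bottom  bias=-1
    (4,1)@(9, 3): e=[9,-3,0] → ·  [on edge]
    (3,2)@(7, 5): e=[7,-1,0] → ·  [on edge]
    (2,3)@(5, 7): e=[5,1,0] → ·  [on edge]
    (1,4)@(3, 9): e=[3,3,0] → ·  [on edge]
    (0,5)@(1, 11): e=[1,5,0] → ·  [on edge]
  covered (0 px):
    · · · · ·
    · · · · ·
    · · · · ·
    · · · · ·
    · · · · ·
    · · · · ·
    · · · · ·
    · · · · ·
    · · · · ·
    · · · · ·
T2:
  2·area = 36
  edge (0, 12)→(6, 8): d=(6,-4) top-left  bias=+0
  edge (6, 8)→(3, 16): d=(-3,8) right/bottom  bias=-1
  edge (3, 16)→(0, 12): d=(-3,-4) top-left  bias=+0
    (2,4)@(5, 9): e=[2,5,29] → #
    (3,4)@(7, 9): e=[10,-11,37] → ·
    (1,5)@(3, 11): e=[6,15,15] → #
    (2,5)@(5, 11): e=[14,-1,23] → ·
    (0,6)@(1, 13): e=[10,25,1] → #
    (2,6)@(5, 13): e=[26,-7,17] → ·
    (0,7)@(1, 15): e=[22,19,-5] → ·
    (1,7)@(3, 15): e=[30,3,3] → #
    (2,7)@(5, 15): e=[38,-13,11] → ·
    (1,8)@(3, 17): e=[42,-3,-3] → ·
  covered (5 px):
    · · · · ·
    · · · · ·
    · · · · ·
    · · · · ·
    · · # · ·
    · # · · ·
    # # · · ·
    · # · · ·
    · · · · ·
    · · · · ·

Z-buffer (winner per pixel, '.' = empty):
  . . . . .
  . . . . .
  0 . . . .
  0 0 0 0 .
  0 0 2 0 .
  . 2 0 . .
  2 2 . . .
  . 2 . . .
  . . . . .
  . . . . .

Answer: 0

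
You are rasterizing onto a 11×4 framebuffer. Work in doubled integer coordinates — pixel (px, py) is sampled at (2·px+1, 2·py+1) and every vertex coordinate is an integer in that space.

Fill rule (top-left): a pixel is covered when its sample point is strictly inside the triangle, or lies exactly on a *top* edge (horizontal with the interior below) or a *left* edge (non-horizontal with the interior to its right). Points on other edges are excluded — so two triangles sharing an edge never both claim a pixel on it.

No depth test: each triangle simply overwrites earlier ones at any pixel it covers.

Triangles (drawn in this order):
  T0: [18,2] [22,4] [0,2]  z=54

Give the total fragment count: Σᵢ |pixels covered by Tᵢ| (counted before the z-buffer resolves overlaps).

T0:
  2·area = 36
  edge (18, 2)→(22, 4): d=(4,2) right/bottom  bias=-1
  edge (22, 4)→(0, 2): d=(-22,-2) top-left  bias=+0
  edge (0, 2)→(18, 2): d=(18,0) top-left  bias=+0
    (5,1)@(11, 3): e=[18,0,18] → X  [on edge]
    (6,1)@(13, 3): e=[14,4,18] → X
    (7,1)@(15, 3): e=[10,8,18] → X
    (8,1)@(17, 3): e=[6,12,18] → X
    (9,1)@(19, 3): e=[2,16,18] → X
    (10,1)@(21, 3): e=[-2,20,18] → .
    (5,2)@(11, 5): e=[26,-44,54] → .
    (6,2)@(13, 5): e=[22,-40,54] → .
    (7,2)@(15, 5): e=[18,-36,54] → .
    (8,2)@(17, 5): e=[14,-32,54] → .
    (9,2)@(19, 5): e=[10,-28,54] → .
  covered (5 px):
    . . . . . . . . . . .
    . . . . . X X X X X .
    . . . . . . . . . . .
    . . . . . . . . . . .

Result: 5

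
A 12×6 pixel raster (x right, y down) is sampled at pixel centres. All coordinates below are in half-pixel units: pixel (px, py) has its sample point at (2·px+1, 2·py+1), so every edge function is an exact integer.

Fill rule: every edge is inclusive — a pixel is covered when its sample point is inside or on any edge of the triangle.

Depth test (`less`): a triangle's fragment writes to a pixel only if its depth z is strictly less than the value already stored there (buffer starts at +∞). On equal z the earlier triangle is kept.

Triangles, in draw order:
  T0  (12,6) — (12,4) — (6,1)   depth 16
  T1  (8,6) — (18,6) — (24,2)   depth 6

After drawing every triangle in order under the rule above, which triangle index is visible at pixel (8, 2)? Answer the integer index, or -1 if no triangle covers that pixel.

T0:
  2·area = 12  (B↔C swapped to make it positive)
  edge (12, 6)→(6, 1): d=(-6,-5) inclusive
  edge (6, 1)→(12, 4): d=(6,3) inclusive
  edge (12, 4)→(12, 6): d=(0,2) inclusive
    (4,1)@(9, 3): e=[3,3,6] → #
    (5,1)@(11, 3): e=[13,-3,2] → ·
    (4,2)@(9, 5): e=[-9,15,6] → ·
    (5,2)@(11, 5): e=[1,9,2] → #
    (6,2)@(13, 5): e=[11,3,-2] → ·
    (5,3)@(11, 7): e=[-11,21,2] → ·
  covered (2 px):
    · · · · · · · · · · · ·
    · · · · # · · · · · · ·
    · · · · · # · · · · · ·
    · · · · · · · · · · · ·
    · · · · · · · · · · · ·
    · · · · · · · · · · · ·
T1:
  2·area = 40  (B↔C swapped to make it positive)
  edge (8, 6)→(24, 2): d=(16,-4) inclusive
  edge (24, 2)→(18, 6): d=(-6,4) inclusive
  edge (18, 6)→(8, 6): d=(-10,0) inclusive
    (10,1)@(21, 3): e=[4,6,30] → #
    (11,1)@(23, 3): e=[12,-2,30] → ·
    (6,2)@(13, 5): e=[4,26,10] → #
    (7,2)@(15, 5): e=[12,18,10] → #
    (8,2)@(17, 5): e=[20,10,10] → #
    (9,2)@(19, 5): e=[28,2,10] → #
    (10,2)@(21, 5): e=[36,-6,10] → ·
    (6,3)@(13, 7): e=[36,14,-10] → ·
    (7,3)@(15, 7): e=[44,6,-10] → ·
    (8,3)@(17, 7): e=[52,-2,-10] → ·
    (9,3)@(19, 7): e=[60,-10,-10] → ·
  covered (5 px):
    · · · · · · · · · · · ·
    · · · · · · · · · · # ·
    · · · · · · # # # # · ·
    · · · · · · · · · · · ·
    · · · · · · · · · · · ·
    · · · · · · · · · · · ·

Z-buffer (winner per pixel, '.' = empty):
  . . . . . . . . . . . .
  . . . . 0 . . . . . 1 .
  . . . . . 0 1 1 1 1 . .
  . . . . . . . . . . . .
  . . . . . . . . . . . .
  . . . . . . . . . . . .

Answer: 1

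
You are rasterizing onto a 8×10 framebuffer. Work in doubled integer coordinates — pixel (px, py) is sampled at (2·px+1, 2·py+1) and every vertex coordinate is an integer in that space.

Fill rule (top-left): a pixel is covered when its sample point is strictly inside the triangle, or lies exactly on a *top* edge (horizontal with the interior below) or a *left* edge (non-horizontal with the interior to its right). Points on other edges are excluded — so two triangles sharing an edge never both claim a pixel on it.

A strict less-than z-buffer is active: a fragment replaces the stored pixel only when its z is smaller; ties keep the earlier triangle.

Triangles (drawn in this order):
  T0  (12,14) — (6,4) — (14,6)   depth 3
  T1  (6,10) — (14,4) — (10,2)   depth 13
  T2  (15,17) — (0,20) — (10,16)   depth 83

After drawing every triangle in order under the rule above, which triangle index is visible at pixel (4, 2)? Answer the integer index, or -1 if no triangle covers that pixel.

T0:
  2·area = 68
  edge (12, 14)→(6, 4): d=(-6,-10) top-left  bias=+0
  edge (6, 4)→(14, 6): d=(8,2) right/bottom  bias=-1
  edge (14, 6)→(12, 14): d=(-2,8) right/bottom  bias=-1
    (3,2)@(7, 5): e=[4,6,58] → █
    (4,2)@(9, 5): e=[24,2,42] → █
    (5,2)@(11, 5): e=[44,-2,26] → ·
    (3,3)@(7, 7): e=[-8,22,54] → ·
    (4,3)@(9, 7): e=[12,18,38] → █
    (5,3)@(11, 7): e=[32,14,22] → █
    (6,3)@(13, 7): e=[52,10,6] → █
    (7,3)@(15, 7): e=[72,6,-10] → ·
    (4,4)@(9, 9): e=[0,34,34] → █  [on edge]
    (7,4)@(15, 9): e=[60,22,-14] → ·
    (4,5)@(9, 11): e=[-12,50,30] → ·
    (5,5)@(11, 11): e=[8,46,14] → █
    (7,9)@(15, 19): e=[0,102,-34] → ·  [on edge]
  covered (9 px):
    · · · · · · · ·
    · · · · · · · ·
    · · · █ █ · · ·
    · · · · █ █ █ ·
    · · · · █ █ █ ·
    · · · · · █ · ·
    · · · · · · · ·
    · · · · · · · ·
    · · · · · · · ·
    · · · · · · · ·
T1:
  2·area = 40  (B↔C swapped to make it positive)
  edge (6, 10)→(10, 2): d=(4,-8) top-left  bias=+0
  edge (10, 2)→(14, 4): d=(4,2) right/bottom  bias=-1
  edge (14, 4)→(6, 10): d=(-8,6) right/bottom  bias=-1
    (5,1)@(11, 3): e=[12,2,26] → █
    (6,1)@(13, 3): e=[28,-2,14] → ·
    (4,2)@(9, 5): e=[4,14,22] → █
    (6,2)@(13, 5): e=[36,6,-2] → ·
    (4,3)@(9, 7): e=[12,22,6] → █
    (5,3)@(11, 7): e=[28,18,-6] → ·
    (3,4)@(7, 9): e=[4,34,2] → █
    (4,4)@(9, 9): e=[20,30,-10] → ·
    (3,5)@(7, 11): e=[12,42,-14] → ·
  covered (5 px):
    · · · · · · · ·
    · · · · · █ · ·
    · · · · █ █ · ·
    · · · · █ · · ·
    · · · █ · · · ·
    · · · · · · · ·
    · · · · · · · ·
    · · · · · · · ·
    · · · · · · · ·
    · · · · · · · ·
T2:
  2·area = 30
  edge (15, 17)→(0, 20): d=(-15,3) right/bottom  bias=-1
  edge (0, 20)→(10, 16): d=(10,-4) top-left  bias=+0
  edge (10, 16)→(15, 17): d=(5,1) right/bottom  bias=-1
    (2,7)@(5, 15): e=[60,-30,0] → ·  [on edge]
    (4,8)@(9, 17): e=[18,6,6] → █
    (5,8)@(11, 17): e=[12,14,4] → █
    (6,8)@(13, 17): e=[6,22,2] → █
    (7,8)@(15, 17): e=[0,30,0] → ·  [on edge]
    (1,9)@(3, 19): e=[6,2,22] → █
    (2,9)@(5, 19): e=[0,10,20] → ·  [on edge]
    (4,9)@(9, 19): e=[-12,26,16] → ·
    (5,9)@(11, 19): e=[-18,34,14] → ·
    (6,9)@(13, 19): e=[-24,42,12] → ·
  covered (4 px):
    · · · · · · · ·
    · · · · · · · ·
    · · · · · · · ·
    · · · · · · · ·
    · · · · · · · ·
    · · · · · · · ·
    · · · · · · · ·
    · · · · · · · ·
    · · · · █ █ █ ·
    · █ · · · · · ·

Z-buffer (winner per pixel, '.' = empty):
  . . . . . . . .
  . . . . . 1 . .
  . . . 0 0 1 . .
  . . . . 0 0 0 .
  . . . 1 0 0 0 .
  . . . . . 0 . .
  . . . . . . . .
  . . . . . . . .
  . . . . 2 2 2 .
  . 2 . . . . . .

Final: 0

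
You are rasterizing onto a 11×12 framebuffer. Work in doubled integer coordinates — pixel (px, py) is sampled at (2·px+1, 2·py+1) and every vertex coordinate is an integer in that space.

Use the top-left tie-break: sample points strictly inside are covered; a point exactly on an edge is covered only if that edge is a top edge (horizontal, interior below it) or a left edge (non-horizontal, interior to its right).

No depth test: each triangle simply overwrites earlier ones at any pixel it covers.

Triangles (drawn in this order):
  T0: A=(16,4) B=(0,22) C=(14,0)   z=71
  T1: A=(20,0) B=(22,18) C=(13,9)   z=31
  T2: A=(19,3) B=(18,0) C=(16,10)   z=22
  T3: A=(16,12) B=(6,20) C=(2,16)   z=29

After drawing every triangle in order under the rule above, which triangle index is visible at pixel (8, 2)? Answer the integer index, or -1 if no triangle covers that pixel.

T0:
  2·area = 100
  edge (16, 4)→(0, 22): d=(-16,18) right/bottom  bias=-1
  edge (0, 22)→(14, 0): d=(14,-22) top-left  bias=+0
  edge (14, 0)→(16, 4): d=(2,4) right/bottom  bias=-1
    (6,1)@(13, 3): e=[70,20,10] → X
    (7,1)@(15, 3): e=[34,64,2] → X
    (8,1)@(17, 3): e=[-2,108,-6] → .
    (5,2)@(11, 5): e=[74,4,22] → X
    (8,2)@(17, 5): e=[-34,136,-2] → .
    (5,3)@(11, 7): e=[42,32,26] → X
    (7,3)@(15, 7): e=[-30,120,10] → .
    (4,4)@(9, 9): e=[46,16,38] → X
    (6,4)@(13, 9): e=[-26,104,22] → .
    (3,5)@(7, 11): e=[50,0,50] → X  [on edge]
    (5,5)@(11, 11): e=[-22,88,34] → .
    (3,6)@(7, 13): e=[18,28,54] → X
  covered (13 px):
    . . . . . . . . . . .
    . . . . . . X X . . .
    . . . . . X X X . . .
    . . . . . X X . . . .
    . . . . X X . . . . .
    . . . X X . . . . . .
    . . . X . . . . . . .
    . . X . . . . . . . .
    . . . . . . . . . . .
    . . . . . . . . . . .
    . . . . . . . . . . .
    . . . . . . . . . . .
T1:
  2·area = 144
  edge (20, 0)→(22, 18): d=(2,18) right/bottom  bias=-1
  edge (22, 18)→(13, 9): d=(-9,-9) top-left  bias=+0
  edge (13, 9)→(20, 0): d=(7,-9) top-left  bias=+0
    (2,0)@(5, 1): e=[272,0,-128] → .  [on edge]
    (3,1)@(7, 3): e=[240,0,-96] → .  [on edge]
    (9,1)@(19, 3): e=[24,108,12] → X
    (10,1)@(21, 3): e=[-12,126,30] → .
    (4,2)@(9, 5): e=[208,0,-64] → .  [on edge]
    (8,2)@(17, 5): e=[64,72,8] → X
    (10,2)@(21, 5): e=[-8,108,44] → .
    (5,3)@(11, 7): e=[176,0,-32] → .  [on edge]
    (7,3)@(15, 7): e=[104,36,4] → X
    (10,3)@(21, 7): e=[-4,90,58] → .
    (6,4)@(13, 9): e=[144,0,0] → X  [on edge]
    (10,4)@(21, 9): e=[0,72,72] → .  [on edge]
    (7,5)@(15, 11): e=[112,0,32] → X  [on edge]
    (8,6)@(17, 13): e=[80,0,64] → X  [on edge]
    (9,7)@(19, 15): e=[48,0,96] → X  [on edge]
    (10,8)@(21, 17): e=[16,0,128] → X  [on edge]
  covered (20 px):
    . . . . . . . . . . .
    . . . . . . . . . X .
    . . . . . . . . X X .
    . . . . . . . X X X .
    . . . . . . X X X X .
    . . . . . . . X X X X
    . . . . . . . . X X X
    . . . . . . . . . X X
    . . . . . . . . . . X
    . . . . . . . . . . .
    . . . . . . . . . . .
    . . . . . . . . . . .
T2:
  2·area = 16  (B↔C swapped to make it positive)
  edge (19, 3)→(16, 10): d=(-3,7) right/bottom  bias=-1
  edge (16, 10)→(18, 0): d=(2,-10) top-left  bias=+0
  edge (18, 0)→(19, 3): d=(1,3) right/bottom  bias=-1
    (9,1)@(19, 3): e=[0,16,0] → .  [on edge]
    (8,2)@(17, 5): e=[8,0,8] → X  [on edge]
    (9,2)@(19, 5): e=[-6,20,2] → .
    (8,3)@(17, 7): e=[2,4,10] → X
    (9,3)@(19, 7): e=[-12,24,4] → .
    (8,4)@(17, 9): e=[-4,8,12] → .
    (10,4)@(21, 9): e=[-32,48,0] → .  [on edge]
    (7,7)@(15, 15): e=[-8,0,24] → .  [on edge]
    (6,8)@(13, 17): e=[0,-16,32] → .  [on edge]
  covered (2 px):
    . . . . . . . . . . .
    . . . . . . . . . . .
    . . . . . . . . X . .
    . . . . . . . . X . .
    . . . . . . . . . . .
    . . . . . . . . . . .
    . . . . . . . . . . .
    . . . . . . . . . . .
    . . . . . . . . . . .
    . . . . . . . . . . .
    . . . . . . . . . . .
    . . . . . . . . . . .
T3:
  2·area = 72
  edge (16, 12)→(6, 20): d=(-10,8) right/bottom  bias=-1
  edge (6, 20)→(2, 16): d=(-4,-4) top-left  bias=+0
  edge (2, 16)→(16, 12): d=(14,-4) top-left  bias=+0
    (6,6)@(13, 13): e=[14,56,2] → X
    (7,6)@(15, 13): e=[-2,64,10] → .
    (0,7)@(1, 15): e=[90,0,-18] → .  [on edge]
    (3,7)@(7, 15): e=[42,24,6] → X
    (4,7)@(9, 15): e=[26,32,14] → X
    (5,7)@(11, 15): e=[10,40,22] → X
    (6,7)@(13, 15): e=[-6,48,30] → .
    (1,8)@(3, 17): e=[54,0,18] → X  [on edge]
    (2,8)@(5, 17): e=[38,8,26] → X
    (5,8)@(11, 17): e=[-10,32,50] → .
    (1,9)@(3, 19): e=[34,-8,46] → .
    (2,9)@(5, 19): e=[18,0,54] → X  [on edge]
    (3,10)@(7, 21): e=[-18,0,90] → .  [on edge]
    (4,11)@(9, 23): e=[-54,0,126] → .  [on edge]
  covered (10 px):
    . . . . . . . . . . .
    . . . . . . . . . . .
    . . . . . . . . . . .
    . . . . . . . . . . .
    . . . . . . . . . . .
    . . . . . . . . . . .
    . . . . . . X . . . .
    . . . X X X . . . . .
    . X X X X . . . . . .
    . . X X . . . . . . .
    . . . . . . . . . . .
    . . . . . . . . . . .

Z-buffer (winner per pixel, '.' = empty):
  . . . . . . . . . . .
  . . . . . . 0 0 . 1 .
  . . . . . 0 0 0 2 1 .
  . . . . . 0 0 1 2 1 .
  . . . . 0 0 1 1 1 1 .
  . . . 0 0 . . 1 1 1 1
  . . . 0 . . 3 . 1 1 1
  . . 0 3 3 3 . . . 1 1
  . 3 3 3 3 . . . . . 1
  . . 3 3 . . . . . . .
  . . . . . . . . . . .
  . . . . . . . . . . .

Result: 2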